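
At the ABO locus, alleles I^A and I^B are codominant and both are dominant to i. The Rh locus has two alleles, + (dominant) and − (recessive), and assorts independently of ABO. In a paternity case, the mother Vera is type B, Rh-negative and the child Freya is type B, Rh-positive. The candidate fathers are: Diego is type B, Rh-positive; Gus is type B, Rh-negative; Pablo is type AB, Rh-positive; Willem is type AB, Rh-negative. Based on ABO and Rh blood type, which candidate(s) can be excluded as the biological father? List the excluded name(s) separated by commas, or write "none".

Gus, Willem

A candidate is excluded only if no genotype consistent with his phenotype could produce a type B, Rh-positive child with a type B, Rh-negative mother.
Gus (type B, Rh-): no genotype consistent with that phenotype can produce a type-B Rh+ child with a type-B mother.
Willem (type AB, Rh-): no genotype consistent with that phenotype can produce a type-B Rh+ child with a type-B mother.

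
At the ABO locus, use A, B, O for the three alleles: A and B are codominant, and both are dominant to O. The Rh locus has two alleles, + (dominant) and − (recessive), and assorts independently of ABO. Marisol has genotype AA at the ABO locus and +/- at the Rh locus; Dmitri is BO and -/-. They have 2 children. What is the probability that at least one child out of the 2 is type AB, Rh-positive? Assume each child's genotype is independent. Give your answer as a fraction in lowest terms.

7/16

ABO cross AA × BO → 1/2 A, 1/2 AB.
Rh cross +/- × -/- → 1/2 Rh+, 1/2 Rh-; so P(type AB, Rh-positive) = 1/2 × 1/2 = 1/4 per child.
P(none) = (3/4)^2 = 9/16; P(at least one) = 1 − 9/16 = 7/16.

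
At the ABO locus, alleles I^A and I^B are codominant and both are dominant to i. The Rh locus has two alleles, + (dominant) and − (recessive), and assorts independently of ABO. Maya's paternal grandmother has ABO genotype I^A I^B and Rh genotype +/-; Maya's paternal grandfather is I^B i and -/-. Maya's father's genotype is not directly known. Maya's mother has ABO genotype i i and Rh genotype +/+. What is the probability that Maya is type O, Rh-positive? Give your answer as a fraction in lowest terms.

Maya's father's ABO genotype from I^A I^B × I^B i: 1/4 I^A I^B, 1/4 I^A i, 1/4 I^B I^B, 1/4 I^B i.
Crossing each possibility with the mother i i and summing P(type O): 1/4·0 + 1/4·1/2 + 1/4·0 + 1/4·1/2 = 1/4.
Similarly for Rh via the father's Rh distribution: P(Rh+) = 1.
Independent loci: 1/4 × 1 = 1/4.

1/4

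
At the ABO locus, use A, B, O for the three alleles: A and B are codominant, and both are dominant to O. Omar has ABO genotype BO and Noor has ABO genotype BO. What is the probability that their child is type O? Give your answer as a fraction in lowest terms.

1/4

ABO cross BO × BO → offspring phenotypes: 1/4 O, 3/4 B.
So P(type O) = 1/4.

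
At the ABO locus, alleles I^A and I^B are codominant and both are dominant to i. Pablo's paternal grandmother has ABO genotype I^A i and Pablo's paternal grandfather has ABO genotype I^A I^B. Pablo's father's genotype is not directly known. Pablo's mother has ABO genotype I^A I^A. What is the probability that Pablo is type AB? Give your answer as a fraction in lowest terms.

1/4

Pablo's father's ABO genotype from I^A i × I^A I^B: 1/4 I^A I^A, 1/4 I^A I^B, 1/4 I^A i, 1/4 I^B i.
Crossing each possibility with the mother I^A I^A and summing P(type AB): 1/4·0 + 1/4·1/2 + 1/4·0 + 1/4·1/2 = 1/4.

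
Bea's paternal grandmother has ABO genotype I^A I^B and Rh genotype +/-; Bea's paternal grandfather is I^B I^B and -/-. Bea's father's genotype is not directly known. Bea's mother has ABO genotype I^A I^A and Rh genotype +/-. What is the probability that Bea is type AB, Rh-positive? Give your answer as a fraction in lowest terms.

Bea's father's ABO genotype from I^A I^B × I^B I^B: 1/2 I^A I^B, 1/2 I^B I^B.
Crossing each possibility with the mother I^A I^A and summing P(type AB): 1/2·1/2 + 1/2·1 = 3/4.
Similarly for Rh via the father's Rh distribution: P(Rh+) = 5/8.
Independent loci: 3/4 × 5/8 = 15/32.

15/32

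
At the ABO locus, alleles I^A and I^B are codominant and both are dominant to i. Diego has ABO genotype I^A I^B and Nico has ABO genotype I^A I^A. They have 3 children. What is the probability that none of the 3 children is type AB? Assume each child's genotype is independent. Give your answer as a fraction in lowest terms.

1/8

ABO cross I^A I^B × I^A I^A → 1/2 A, 1/2 AB.
So P(type AB) = 1/2 per child.
P(not type AB) = 1/2 for one child; (1/2)^3 = 1/8.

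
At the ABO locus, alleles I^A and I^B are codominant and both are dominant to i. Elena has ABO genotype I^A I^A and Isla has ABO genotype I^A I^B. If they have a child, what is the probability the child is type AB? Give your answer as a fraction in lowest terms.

1/2

ABO cross I^A I^A × I^A I^B → offspring phenotypes: 1/2 A, 1/2 AB.
So P(type AB) = 1/2.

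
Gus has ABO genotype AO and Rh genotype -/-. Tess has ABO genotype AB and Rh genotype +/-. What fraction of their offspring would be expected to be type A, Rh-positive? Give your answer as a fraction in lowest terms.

ABO cross AO × AB → offspring phenotypes: 1/2 A, 1/4 B, 1/4 AB.
Rh cross -/- × +/- → 1/2 Rh+, 1/2 Rh-.
Independent loci: P(type A, Rh-positive) = 1/2 × 1/2 = 1/4.

1/4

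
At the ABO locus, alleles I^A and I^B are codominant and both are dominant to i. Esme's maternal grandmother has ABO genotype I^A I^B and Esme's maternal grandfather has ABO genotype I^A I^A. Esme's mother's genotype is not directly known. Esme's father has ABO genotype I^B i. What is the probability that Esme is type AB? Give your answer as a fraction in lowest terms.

3/8

Esme's mother's ABO genotype from I^A I^B × I^A I^A: 1/2 I^A I^A, 1/2 I^A I^B.
Crossing each possibility with the father I^B i and summing P(type AB): 1/2·1/2 + 1/2·1/4 = 3/8.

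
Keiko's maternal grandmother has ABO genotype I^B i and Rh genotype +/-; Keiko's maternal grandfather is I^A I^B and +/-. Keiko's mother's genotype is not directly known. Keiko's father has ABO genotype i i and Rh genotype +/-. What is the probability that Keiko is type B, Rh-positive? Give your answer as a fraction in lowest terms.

Keiko's mother's ABO genotype from I^B i × I^A I^B: 1/4 I^A I^B, 1/4 I^A i, 1/4 I^B I^B, 1/4 I^B i.
Crossing each possibility with the father i i and summing P(type B): 1/4·1/2 + 1/4·0 + 1/4·1 + 1/4·1/2 = 1/2.
Similarly for Rh via the mother's Rh distribution: P(Rh+) = 3/4.
Independent loci: 1/2 × 3/4 = 3/8.

3/8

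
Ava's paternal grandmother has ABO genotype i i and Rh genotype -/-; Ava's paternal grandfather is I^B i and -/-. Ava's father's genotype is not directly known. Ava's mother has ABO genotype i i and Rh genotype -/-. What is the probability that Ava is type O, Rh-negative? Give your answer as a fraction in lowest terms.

Ava's father's ABO genotype from i i × I^B i: 1/2 I^B i, 1/2 i i.
Crossing each possibility with the mother i i and summing P(type O): 1/2·1/2 + 1/2·1 = 3/4.
Similarly for Rh via the father's Rh distribution: P(Rh-) = 1.
Independent loci: 3/4 × 1 = 3/4.

3/4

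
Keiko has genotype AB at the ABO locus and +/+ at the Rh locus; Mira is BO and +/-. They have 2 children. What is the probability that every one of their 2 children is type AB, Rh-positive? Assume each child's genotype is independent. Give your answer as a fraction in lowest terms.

ABO cross AB × BO → 1/4 A, 1/2 B, 1/4 AB.
Rh cross +/+ × +/- → 1 Rh+; so P(type AB, Rh-positive) = 1/4 × 1 = 1/4 per child.
All 2 independent: (1/4)^2 = 1/16.

1/16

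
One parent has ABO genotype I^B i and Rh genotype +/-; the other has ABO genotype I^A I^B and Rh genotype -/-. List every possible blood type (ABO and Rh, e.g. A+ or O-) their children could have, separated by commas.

Gametes from I^B i × I^A I^B give offspring ABO genotypes I^A I^B, I^A i, I^B I^B, I^B i, i.e. phenotypes A, B, AB.
Rh cross +/- × -/- → phenotypes Rh+, Rh-.
Combining independently: A+, A-, B+, B-, AB+, AB-.

A+, A-, B+, B-, AB+, AB-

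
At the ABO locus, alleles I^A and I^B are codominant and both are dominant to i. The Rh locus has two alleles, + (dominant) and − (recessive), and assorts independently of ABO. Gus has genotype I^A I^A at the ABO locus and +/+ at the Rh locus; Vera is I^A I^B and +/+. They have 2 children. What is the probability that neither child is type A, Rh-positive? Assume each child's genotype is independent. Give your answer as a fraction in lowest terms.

1/4

ABO cross I^A I^A × I^A I^B → 1/2 A, 1/2 AB.
Rh cross +/+ × +/+ → 1 Rh+; so P(type A, Rh-positive) = 1/2 × 1 = 1/2 per child.
P(not type A, Rh-positive) = 1/2 for one child; (1/2)^2 = 1/4.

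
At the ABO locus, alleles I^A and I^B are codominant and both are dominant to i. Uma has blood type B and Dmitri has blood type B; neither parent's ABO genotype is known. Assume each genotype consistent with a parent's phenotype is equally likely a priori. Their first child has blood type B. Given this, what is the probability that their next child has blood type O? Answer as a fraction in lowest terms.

Possible genotypes: Uma ∈ {I^B I^B, I^B i}; Dmitri ∈ {I^B I^B, I^B i}.
Weight each parental genotype pair by prior × P(type-B child):
  I^B I^B × I^B I^B: posterior weight 4/15; P(next child type O) = 0.
  I^B I^B × I^B i: posterior weight 4/15; P(next child type O) = 0.
  I^B i × I^B I^B: posterior weight 4/15; P(next child type O) = 0.
  I^B i × I^B i: posterior weight 1/5; P(next child type O) = 1/4.
Weighted sum = 1/20.

1/20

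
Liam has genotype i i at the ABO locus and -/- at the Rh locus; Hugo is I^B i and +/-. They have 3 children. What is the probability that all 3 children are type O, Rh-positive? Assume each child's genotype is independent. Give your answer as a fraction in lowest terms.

1/64

ABO cross i i × I^B i → 1/2 O, 1/2 B.
Rh cross -/- × +/- → 1/2 Rh+, 1/2 Rh-; so P(type O, Rh-positive) = 1/2 × 1/2 = 1/4 per child.
All 3 independent: (1/4)^3 = 1/64.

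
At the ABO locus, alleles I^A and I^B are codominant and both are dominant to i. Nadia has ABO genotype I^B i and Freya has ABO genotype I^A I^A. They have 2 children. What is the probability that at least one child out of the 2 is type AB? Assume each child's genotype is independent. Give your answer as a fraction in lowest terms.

ABO cross I^B i × I^A I^A → 1/2 A, 1/2 AB.
So P(type AB) = 1/2 per child.
P(none) = (1/2)^2 = 1/4; P(at least one) = 1 − 1/4 = 3/4.

3/4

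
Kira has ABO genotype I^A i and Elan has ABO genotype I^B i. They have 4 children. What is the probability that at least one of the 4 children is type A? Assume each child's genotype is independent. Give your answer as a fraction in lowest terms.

ABO cross I^A i × I^B i → 1/4 O, 1/4 A, 1/4 B, 1/4 AB.
So P(type A) = 1/4 per child.
P(none) = (3/4)^4 = 81/256; P(at least one) = 1 − 81/256 = 175/256.

175/256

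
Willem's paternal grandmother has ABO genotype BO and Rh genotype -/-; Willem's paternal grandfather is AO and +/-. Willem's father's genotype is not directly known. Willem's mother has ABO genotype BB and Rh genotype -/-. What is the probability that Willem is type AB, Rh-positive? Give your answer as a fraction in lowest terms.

1/16

Willem's father's ABO genotype from BO × AO: 1/4 AB, 1/4 AO, 1/4 BO, 1/4 OO.
Crossing each possibility with the mother BB and summing P(type AB): 1/4·1/2 + 1/4·1/2 + 1/4·0 + 1/4·0 = 1/4.
Similarly for Rh via the father's Rh distribution: P(Rh+) = 1/4.
Independent loci: 1/4 × 1/4 = 1/16.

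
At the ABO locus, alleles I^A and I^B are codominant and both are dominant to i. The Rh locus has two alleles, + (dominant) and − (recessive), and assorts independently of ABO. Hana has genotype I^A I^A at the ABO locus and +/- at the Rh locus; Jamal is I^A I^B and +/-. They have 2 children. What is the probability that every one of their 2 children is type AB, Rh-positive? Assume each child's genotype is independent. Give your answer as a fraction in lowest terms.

ABO cross I^A I^A × I^A I^B → 1/2 A, 1/2 AB.
Rh cross +/- × +/- → 3/4 Rh+, 1/4 Rh-; so P(type AB, Rh-positive) = 1/2 × 3/4 = 3/8 per child.
All 2 independent: (3/8)^2 = 9/64.

9/64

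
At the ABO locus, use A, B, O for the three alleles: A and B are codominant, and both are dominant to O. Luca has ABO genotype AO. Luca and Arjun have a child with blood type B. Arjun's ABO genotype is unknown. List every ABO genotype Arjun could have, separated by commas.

For each candidate genotype of Arjun, check whether crossing it with AO can produce every observed child phenotype.
  AA → possible child types {A} ✗
  AB → possible child types {A, B, AB} ✓
  AO → possible child types {O, A} ✗
  BB → possible child types {B, AB} ✓
  BO → possible child types {O, A, B, AB} ✓
  OO → possible child types {O, A} ✗

AB, BB, BO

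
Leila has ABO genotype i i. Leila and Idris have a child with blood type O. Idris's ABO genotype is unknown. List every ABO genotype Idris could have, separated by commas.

I^A i, I^B i, i i

For each candidate genotype of Idris, check whether crossing it with i i can produce every observed child phenotype.
  I^A I^A → possible child types {A} ✗
  I^A I^B → possible child types {A, B} ✗
  I^A i → possible child types {O, A} ✓
  I^B I^B → possible child types {B} ✗
  I^B i → possible child types {O, B} ✓
  i i → possible child types {O} ✓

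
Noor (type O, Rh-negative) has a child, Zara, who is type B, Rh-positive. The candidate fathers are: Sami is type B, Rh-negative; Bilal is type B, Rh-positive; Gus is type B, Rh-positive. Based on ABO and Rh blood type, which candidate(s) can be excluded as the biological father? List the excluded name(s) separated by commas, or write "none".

Sami

A candidate is excluded only if no genotype consistent with his phenotype could produce a type B, Rh-positive child with a type O, Rh-negative mother.
Sami (type B, Rh-): no genotype consistent with that phenotype can produce a type-B Rh+ child with a type-O mother.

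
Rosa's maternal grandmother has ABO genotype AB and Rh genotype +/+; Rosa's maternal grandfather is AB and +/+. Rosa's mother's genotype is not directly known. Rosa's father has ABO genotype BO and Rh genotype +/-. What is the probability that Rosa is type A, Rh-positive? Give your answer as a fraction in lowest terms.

1/4

Rosa's mother's ABO genotype from AB × AB: 1/4 AA, 1/2 AB, 1/4 BB.
Crossing each possibility with the father BO and summing P(type A): 1/4·1/2 + 1/2·1/4 + 1/4·0 = 1/4.
Similarly for Rh via the mother's Rh distribution: P(Rh+) = 1.
Independent loci: 1/4 × 1 = 1/4.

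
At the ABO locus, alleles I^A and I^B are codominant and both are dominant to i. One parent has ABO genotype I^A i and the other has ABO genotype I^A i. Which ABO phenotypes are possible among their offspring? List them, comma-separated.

Gametes from I^A i × I^A i give offspring ABO genotypes I^A I^A, I^A i, i i, i.e. phenotypes O, A.

O, A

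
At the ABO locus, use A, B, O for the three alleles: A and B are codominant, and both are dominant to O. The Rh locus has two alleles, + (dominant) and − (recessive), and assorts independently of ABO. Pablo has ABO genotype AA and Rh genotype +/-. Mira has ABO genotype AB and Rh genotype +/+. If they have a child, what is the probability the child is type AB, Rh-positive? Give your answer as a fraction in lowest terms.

ABO cross AA × AB → offspring phenotypes: 1/2 A, 1/2 AB.
Rh cross +/- × +/+ → 1 Rh+.
Independent loci: P(type AB, Rh-positive) = 1/2 × 1 = 1/2.

1/2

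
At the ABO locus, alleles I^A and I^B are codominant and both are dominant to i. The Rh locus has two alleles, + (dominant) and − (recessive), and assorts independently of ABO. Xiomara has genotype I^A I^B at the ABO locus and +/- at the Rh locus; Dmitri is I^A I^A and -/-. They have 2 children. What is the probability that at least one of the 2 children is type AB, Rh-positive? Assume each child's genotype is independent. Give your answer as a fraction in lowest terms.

ABO cross I^A I^B × I^A I^A → 1/2 A, 1/2 AB.
Rh cross +/- × -/- → 1/2 Rh+, 1/2 Rh-; so P(type AB, Rh-positive) = 1/2 × 1/2 = 1/4 per child.
P(none) = (3/4)^2 = 9/16; P(at least one) = 1 − 9/16 = 7/16.

7/16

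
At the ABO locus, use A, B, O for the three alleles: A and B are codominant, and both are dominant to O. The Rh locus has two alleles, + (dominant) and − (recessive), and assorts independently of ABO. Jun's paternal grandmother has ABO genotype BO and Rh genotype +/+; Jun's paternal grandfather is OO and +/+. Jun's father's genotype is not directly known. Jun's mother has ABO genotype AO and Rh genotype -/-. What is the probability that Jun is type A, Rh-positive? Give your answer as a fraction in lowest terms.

3/8

Jun's father's ABO genotype from BO × OO: 1/2 BO, 1/2 OO.
Crossing each possibility with the mother AO and summing P(type A): 1/2·1/4 + 1/2·1/2 = 3/8.
Similarly for Rh via the father's Rh distribution: P(Rh+) = 1.
Independent loci: 3/8 × 1 = 3/8.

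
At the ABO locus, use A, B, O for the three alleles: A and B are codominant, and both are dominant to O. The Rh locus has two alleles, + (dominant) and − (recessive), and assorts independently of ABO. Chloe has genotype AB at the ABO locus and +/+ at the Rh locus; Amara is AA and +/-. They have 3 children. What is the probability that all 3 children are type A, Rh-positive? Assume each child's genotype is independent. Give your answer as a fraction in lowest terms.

ABO cross AB × AA → 1/2 A, 1/2 AB.
Rh cross +/+ × +/- → 1 Rh+; so P(type A, Rh-positive) = 1/2 × 1 = 1/2 per child.
All 3 independent: (1/2)^3 = 1/8.

1/8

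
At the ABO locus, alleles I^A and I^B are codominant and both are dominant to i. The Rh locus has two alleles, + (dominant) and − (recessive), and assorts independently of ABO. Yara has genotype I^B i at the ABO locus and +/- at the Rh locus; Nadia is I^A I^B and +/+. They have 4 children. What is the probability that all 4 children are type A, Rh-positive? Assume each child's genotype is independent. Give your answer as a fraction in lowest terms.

1/256

ABO cross I^B i × I^A I^B → 1/4 A, 1/2 B, 1/4 AB.
Rh cross +/- × +/+ → 1 Rh+; so P(type A, Rh-positive) = 1/4 × 1 = 1/4 per child.
All 4 independent: (1/4)^4 = 1/256.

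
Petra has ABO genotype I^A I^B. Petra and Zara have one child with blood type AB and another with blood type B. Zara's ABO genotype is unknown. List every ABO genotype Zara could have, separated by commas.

I^A I^B, I^A i, I^B I^B, I^B i

For each candidate genotype of Zara, check whether crossing it with I^A I^B can produce every observed child phenotype.
  I^A I^A → possible child types {A, AB} ✗
  I^A I^B → possible child types {A, B, AB} ✓
  I^A i → possible child types {A, B, AB} ✓
  I^B I^B → possible child types {B, AB} ✓
  I^B i → possible child types {A, B, AB} ✓
  i i → possible child types {A, B} ✗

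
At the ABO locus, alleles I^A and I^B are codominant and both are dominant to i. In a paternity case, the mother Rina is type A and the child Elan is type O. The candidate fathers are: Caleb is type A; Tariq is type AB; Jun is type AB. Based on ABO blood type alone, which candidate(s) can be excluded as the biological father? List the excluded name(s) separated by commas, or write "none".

Tariq, Jun

A candidate is excluded only if no genotype consistent with his phenotype could produce a type O child with a type A mother.
Tariq (type AB): no genotype consistent with that phenotype can produce a type-O child with a type-A mother.
Jun (type AB): no genotype consistent with that phenotype can produce a type-O child with a type-A mother.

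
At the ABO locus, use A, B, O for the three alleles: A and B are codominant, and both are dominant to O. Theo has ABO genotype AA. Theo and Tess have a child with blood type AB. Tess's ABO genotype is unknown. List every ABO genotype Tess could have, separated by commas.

AB, BB, BO

For each candidate genotype of Tess, check whether crossing it with AA can produce every observed child phenotype.
  AA → possible child types {A} ✗
  AB → possible child types {A, AB} ✓
  AO → possible child types {A} ✗
  BB → possible child types {AB} ✓
  BO → possible child types {A, AB} ✓
  OO → possible child types {A} ✗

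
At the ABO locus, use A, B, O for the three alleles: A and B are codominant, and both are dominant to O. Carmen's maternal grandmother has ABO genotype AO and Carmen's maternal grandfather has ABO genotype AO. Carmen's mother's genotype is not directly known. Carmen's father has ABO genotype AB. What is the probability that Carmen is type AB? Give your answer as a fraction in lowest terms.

Carmen's mother's ABO genotype from AO × AO: 1/4 AA, 1/2 AO, 1/4 OO.
Crossing each possibility with the father AB and summing P(type AB): 1/4·1/2 + 1/2·1/4 + 1/4·0 = 1/4.

1/4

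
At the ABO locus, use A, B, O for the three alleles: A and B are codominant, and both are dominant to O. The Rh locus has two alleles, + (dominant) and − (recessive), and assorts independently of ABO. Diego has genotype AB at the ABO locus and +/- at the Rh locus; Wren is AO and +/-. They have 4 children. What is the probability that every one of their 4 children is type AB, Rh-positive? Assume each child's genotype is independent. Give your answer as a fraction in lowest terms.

ABO cross AB × AO → 1/2 A, 1/4 B, 1/4 AB.
Rh cross +/- × +/- → 3/4 Rh+, 1/4 Rh-; so P(type AB, Rh-positive) = 1/4 × 3/4 = 3/16 per child.
All 4 independent: (3/16)^4 = 81/65536.

81/65536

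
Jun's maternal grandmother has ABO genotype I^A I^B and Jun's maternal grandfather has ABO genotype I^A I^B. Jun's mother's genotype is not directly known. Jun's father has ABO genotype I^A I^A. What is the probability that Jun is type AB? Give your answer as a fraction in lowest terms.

Jun's mother's ABO genotype from I^A I^B × I^A I^B: 1/4 I^A I^A, 1/2 I^A I^B, 1/4 I^B I^B.
Crossing each possibility with the father I^A I^A and summing P(type AB): 1/4·0 + 1/2·1/2 + 1/4·1 = 1/2.

1/2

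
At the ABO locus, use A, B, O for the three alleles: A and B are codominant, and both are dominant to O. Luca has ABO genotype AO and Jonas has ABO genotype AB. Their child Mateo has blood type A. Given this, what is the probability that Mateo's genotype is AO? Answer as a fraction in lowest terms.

Cross AO × AB → 1/4 AA, 1/4 AB, 1/4 AO, 1/4 BO.
Type-A genotypes among offspring: AA (1/4), AO (1/4); total 1/2.
P(AO | type A) = (1/4) / (1/2) = 1/2.

1/2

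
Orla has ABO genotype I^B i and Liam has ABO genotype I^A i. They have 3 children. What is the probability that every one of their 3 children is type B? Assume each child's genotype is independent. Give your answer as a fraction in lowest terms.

1/64

ABO cross I^B i × I^A i → 1/4 O, 1/4 A, 1/4 B, 1/4 AB.
So P(type B) = 1/4 per child.
All 3 independent: (1/4)^3 = 1/64.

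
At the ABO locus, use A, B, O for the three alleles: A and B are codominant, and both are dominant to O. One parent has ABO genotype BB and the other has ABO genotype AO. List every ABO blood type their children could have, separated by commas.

B, AB

Gametes from BB × AO give offspring ABO genotypes AB, BO, i.e. phenotypes B, AB.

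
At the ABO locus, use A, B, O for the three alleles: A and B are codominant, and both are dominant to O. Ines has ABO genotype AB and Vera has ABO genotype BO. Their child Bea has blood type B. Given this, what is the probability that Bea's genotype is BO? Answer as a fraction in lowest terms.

Cross AB × BO → 1/4 AB, 1/4 AO, 1/4 BB, 1/4 BO.
Type-B genotypes among offspring: BB (1/4), BO (1/4); total 1/2.
P(BO | type B) = (1/4) / (1/2) = 1/2.

1/2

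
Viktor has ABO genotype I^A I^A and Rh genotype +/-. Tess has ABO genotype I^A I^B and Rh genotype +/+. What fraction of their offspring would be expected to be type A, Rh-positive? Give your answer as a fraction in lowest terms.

1/2

ABO cross I^A I^A × I^A I^B → offspring phenotypes: 1/2 A, 1/2 AB.
Rh cross +/- × +/+ → 1 Rh+.
Independent loci: P(type A, Rh-positive) = 1/2 × 1 = 1/2.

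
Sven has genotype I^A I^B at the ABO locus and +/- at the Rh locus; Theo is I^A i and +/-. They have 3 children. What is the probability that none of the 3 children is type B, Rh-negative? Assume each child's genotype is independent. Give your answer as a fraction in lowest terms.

3375/4096

ABO cross I^A I^B × I^A i → 1/2 A, 1/4 B, 1/4 AB.
Rh cross +/- × +/- → 3/4 Rh+, 1/4 Rh-; so P(type B, Rh-negative) = 1/4 × 1/4 = 1/16 per child.
P(not type B, Rh-negative) = 15/16 for one child; (15/16)^3 = 3375/4096.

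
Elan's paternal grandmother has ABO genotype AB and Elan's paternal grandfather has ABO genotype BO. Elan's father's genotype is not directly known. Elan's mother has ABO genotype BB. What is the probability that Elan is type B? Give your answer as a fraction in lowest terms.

Elan's father's ABO genotype from AB × BO: 1/4 AB, 1/4 AO, 1/4 BB, 1/4 BO.
Crossing each possibility with the mother BB and summing P(type B): 1/4·1/2 + 1/4·1/2 + 1/4·1 + 1/4·1 = 3/4.

3/4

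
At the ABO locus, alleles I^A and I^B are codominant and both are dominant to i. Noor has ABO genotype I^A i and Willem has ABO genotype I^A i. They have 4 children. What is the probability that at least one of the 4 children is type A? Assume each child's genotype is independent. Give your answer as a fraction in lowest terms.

255/256

ABO cross I^A i × I^A i → 1/4 O, 3/4 A.
So P(type A) = 3/4 per child.
P(none) = (1/4)^4 = 1/256; P(at least one) = 1 − 1/256 = 255/256.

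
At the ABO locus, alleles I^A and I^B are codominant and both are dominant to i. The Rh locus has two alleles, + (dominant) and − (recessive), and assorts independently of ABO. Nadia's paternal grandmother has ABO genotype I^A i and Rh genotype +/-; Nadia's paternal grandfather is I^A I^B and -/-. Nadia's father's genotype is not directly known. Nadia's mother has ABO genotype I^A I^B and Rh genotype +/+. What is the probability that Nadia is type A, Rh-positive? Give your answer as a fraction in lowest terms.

3/8

Nadia's father's ABO genotype from I^A i × I^A I^B: 1/4 I^A I^A, 1/4 I^A I^B, 1/4 I^A i, 1/4 I^B i.
Crossing each possibility with the mother I^A I^B and summing P(type A): 1/4·1/2 + 1/4·1/4 + 1/4·1/2 + 1/4·1/4 = 3/8.
Similarly for Rh via the father's Rh distribution: P(Rh+) = 1.
Independent loci: 3/8 × 1 = 3/8.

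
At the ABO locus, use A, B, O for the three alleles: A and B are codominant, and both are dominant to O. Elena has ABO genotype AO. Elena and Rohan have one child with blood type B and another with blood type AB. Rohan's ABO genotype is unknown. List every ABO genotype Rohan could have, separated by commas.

AB, BB, BO

For each candidate genotype of Rohan, check whether crossing it with AO can produce every observed child phenotype.
  AA → possible child types {A} ✗
  AB → possible child types {A, B, AB} ✓
  AO → possible child types {O, A} ✗
  BB → possible child types {B, AB} ✓
  BO → possible child types {O, A, B, AB} ✓
  OO → possible child types {O, A} ✗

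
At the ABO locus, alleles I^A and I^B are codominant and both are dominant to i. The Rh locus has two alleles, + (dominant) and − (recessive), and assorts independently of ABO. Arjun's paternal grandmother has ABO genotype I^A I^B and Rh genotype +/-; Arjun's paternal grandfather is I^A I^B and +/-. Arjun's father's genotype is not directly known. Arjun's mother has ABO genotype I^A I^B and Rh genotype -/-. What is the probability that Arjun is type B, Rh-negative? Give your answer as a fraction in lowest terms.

Arjun's father's ABO genotype from I^A I^B × I^A I^B: 1/4 I^A I^A, 1/2 I^A I^B, 1/4 I^B I^B.
Crossing each possibility with the mother I^A I^B and summing P(type B): 1/4·0 + 1/2·1/4 + 1/4·1/2 = 1/4.
Similarly for Rh via the father's Rh distribution: P(Rh-) = 1/2.
Independent loci: 1/4 × 1/2 = 1/8.

1/8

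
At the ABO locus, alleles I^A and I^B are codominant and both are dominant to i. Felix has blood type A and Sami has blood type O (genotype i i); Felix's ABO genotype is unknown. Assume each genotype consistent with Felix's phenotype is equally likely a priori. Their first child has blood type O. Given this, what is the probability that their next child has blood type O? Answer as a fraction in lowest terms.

Possible genotypes: Felix ∈ {I^A I^A, I^A i}; Sami ∈ {i i}.
Weight each parental genotype pair by prior × P(type-O child):
  I^A i × i i: posterior weight 1; P(next child type O) = 1/2.
Weighted sum = 1/2.

1/2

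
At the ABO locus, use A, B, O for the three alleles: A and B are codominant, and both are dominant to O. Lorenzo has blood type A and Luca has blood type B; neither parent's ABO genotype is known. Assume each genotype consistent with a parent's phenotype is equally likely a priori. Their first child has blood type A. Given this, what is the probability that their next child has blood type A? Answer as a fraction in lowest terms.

Possible genotypes: Lorenzo ∈ {AA, AO}; Luca ∈ {BB, BO}.
Weight each parental genotype pair by prior × P(type-A child):
  AA × BO: posterior weight 2/3; P(next child type A) = 1/2.
  AO × BO: posterior weight 1/3; P(next child type A) = 1/4.
Weighted sum = 5/12.

5/12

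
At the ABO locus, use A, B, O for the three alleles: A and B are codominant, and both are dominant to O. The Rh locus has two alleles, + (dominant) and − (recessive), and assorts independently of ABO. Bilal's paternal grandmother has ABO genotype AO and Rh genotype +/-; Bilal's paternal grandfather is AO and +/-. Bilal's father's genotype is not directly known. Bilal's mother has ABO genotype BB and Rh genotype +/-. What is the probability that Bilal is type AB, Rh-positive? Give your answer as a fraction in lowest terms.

3/8

Bilal's father's ABO genotype from AO × AO: 1/4 AA, 1/2 AO, 1/4 OO.
Crossing each possibility with the mother BB and summing P(type AB): 1/4·1 + 1/2·1/2 + 1/4·0 = 1/2.
Similarly for Rh via the father's Rh distribution: P(Rh+) = 3/4.
Independent loci: 1/2 × 3/4 = 3/8.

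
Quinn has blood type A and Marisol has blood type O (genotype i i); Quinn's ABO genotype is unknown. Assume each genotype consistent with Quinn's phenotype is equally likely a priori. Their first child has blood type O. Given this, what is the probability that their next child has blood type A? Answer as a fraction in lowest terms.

Possible genotypes: Quinn ∈ {I^A I^A, I^A i}; Marisol ∈ {i i}.
Weight each parental genotype pair by prior × P(type-O child):
  I^A i × i i: posterior weight 1; P(next child type A) = 1/2.
Weighted sum = 1/2.

1/2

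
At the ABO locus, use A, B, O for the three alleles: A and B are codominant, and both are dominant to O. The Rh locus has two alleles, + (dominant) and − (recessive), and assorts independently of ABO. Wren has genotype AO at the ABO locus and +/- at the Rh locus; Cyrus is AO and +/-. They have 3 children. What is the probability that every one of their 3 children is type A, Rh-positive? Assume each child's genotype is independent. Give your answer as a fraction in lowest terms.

729/4096

ABO cross AO × AO → 1/4 O, 3/4 A.
Rh cross +/- × +/- → 3/4 Rh+, 1/4 Rh-; so P(type A, Rh-positive) = 3/4 × 3/4 = 9/16 per child.
All 3 independent: (9/16)^3 = 729/4096.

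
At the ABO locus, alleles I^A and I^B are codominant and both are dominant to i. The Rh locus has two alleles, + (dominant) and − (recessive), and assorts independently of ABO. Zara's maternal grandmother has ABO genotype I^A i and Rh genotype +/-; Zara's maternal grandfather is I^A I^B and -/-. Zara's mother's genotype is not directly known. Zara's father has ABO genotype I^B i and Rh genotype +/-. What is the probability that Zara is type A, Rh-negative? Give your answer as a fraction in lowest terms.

3/32

Zara's mother's ABO genotype from I^A i × I^A I^B: 1/4 I^A I^A, 1/4 I^A I^B, 1/4 I^A i, 1/4 I^B i.
Crossing each possibility with the father I^B i and summing P(type A): 1/4·1/2 + 1/4·1/4 + 1/4·1/4 + 1/4·0 = 1/4.
Similarly for Rh via the mother's Rh distribution: P(Rh-) = 3/8.
Independent loci: 1/4 × 3/8 = 3/32.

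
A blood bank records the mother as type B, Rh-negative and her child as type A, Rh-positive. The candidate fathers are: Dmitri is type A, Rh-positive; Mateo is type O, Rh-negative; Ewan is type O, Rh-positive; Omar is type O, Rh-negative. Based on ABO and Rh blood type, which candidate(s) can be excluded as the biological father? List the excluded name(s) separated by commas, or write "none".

Mateo, Ewan, Omar

A candidate is excluded only if no genotype consistent with his phenotype could produce a type A, Rh-positive child with a type B, Rh-negative mother.
Mateo (type O, Rh-): no genotype consistent with that phenotype can produce a type-A Rh+ child with a type-B mother.
Ewan (type O, Rh+): no genotype consistent with that phenotype can produce a type-A Rh+ child with a type-B mother.
Omar (type O, Rh-): no genotype consistent with that phenotype can produce a type-A Rh+ child with a type-B mother.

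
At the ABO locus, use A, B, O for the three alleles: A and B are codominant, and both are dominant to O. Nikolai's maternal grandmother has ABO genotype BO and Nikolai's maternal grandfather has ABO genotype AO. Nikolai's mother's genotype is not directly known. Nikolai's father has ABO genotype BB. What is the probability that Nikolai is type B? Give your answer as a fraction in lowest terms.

3/4

Nikolai's mother's ABO genotype from BO × AO: 1/4 AB, 1/4 AO, 1/4 BO, 1/4 OO.
Crossing each possibility with the father BB and summing P(type B): 1/4·1/2 + 1/4·1/2 + 1/4·1 + 1/4·1 = 3/4.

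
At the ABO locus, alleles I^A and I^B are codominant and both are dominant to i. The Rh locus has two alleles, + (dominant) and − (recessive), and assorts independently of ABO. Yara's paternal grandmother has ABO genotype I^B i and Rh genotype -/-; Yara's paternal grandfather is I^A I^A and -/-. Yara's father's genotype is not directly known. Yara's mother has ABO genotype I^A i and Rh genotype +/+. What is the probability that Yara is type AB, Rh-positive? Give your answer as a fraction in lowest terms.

Yara's father's ABO genotype from I^B i × I^A I^A: 1/2 I^A I^B, 1/2 I^A i.
Crossing each possibility with the mother I^A i and summing P(type AB): 1/2·1/4 + 1/2·0 = 1/8.
Similarly for Rh via the father's Rh distribution: P(Rh+) = 1.
Independent loci: 1/8 × 1 = 1/8.

1/8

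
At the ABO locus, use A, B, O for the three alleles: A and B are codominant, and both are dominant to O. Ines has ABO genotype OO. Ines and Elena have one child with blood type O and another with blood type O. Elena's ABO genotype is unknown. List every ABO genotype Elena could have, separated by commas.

AO, BO, OO

For each candidate genotype of Elena, check whether crossing it with OO can produce every observed child phenotype.
  AA → possible child types {A} ✗
  AB → possible child types {A, B} ✗
  AO → possible child types {O, A} ✓
  BB → possible child types {B} ✗
  BO → possible child types {O, B} ✓
  OO → possible child types {O} ✓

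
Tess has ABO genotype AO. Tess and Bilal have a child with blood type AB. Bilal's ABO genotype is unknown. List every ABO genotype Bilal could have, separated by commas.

AB, BB, BO

For each candidate genotype of Bilal, check whether crossing it with AO can produce every observed child phenotype.
  AA → possible child types {A} ✗
  AB → possible child types {A, B, AB} ✓
  AO → possible child types {O, A} ✗
  BB → possible child types {B, AB} ✓
  BO → possible child types {O, A, B, AB} ✓
  OO → possible child types {O, A} ✗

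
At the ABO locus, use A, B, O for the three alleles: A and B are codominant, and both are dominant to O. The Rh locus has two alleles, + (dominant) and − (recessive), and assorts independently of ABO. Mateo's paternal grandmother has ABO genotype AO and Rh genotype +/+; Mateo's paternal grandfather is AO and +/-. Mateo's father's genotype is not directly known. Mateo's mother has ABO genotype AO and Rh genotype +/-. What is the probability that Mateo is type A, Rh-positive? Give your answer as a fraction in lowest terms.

21/32

Mateo's father's ABO genotype from AO × AO: 1/4 AA, 1/2 AO, 1/4 OO.
Crossing each possibility with the mother AO and summing P(type A): 1/4·1 + 1/2·3/4 + 1/4·1/2 = 3/4.
Similarly for Rh via the father's Rh distribution: P(Rh+) = 7/8.
Independent loci: 3/4 × 7/8 = 21/32.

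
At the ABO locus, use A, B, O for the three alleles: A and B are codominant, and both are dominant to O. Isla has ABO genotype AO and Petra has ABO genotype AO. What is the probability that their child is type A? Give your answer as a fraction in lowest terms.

3/4

ABO cross AO × AO → offspring phenotypes: 1/4 O, 3/4 A.
So P(type A) = 3/4.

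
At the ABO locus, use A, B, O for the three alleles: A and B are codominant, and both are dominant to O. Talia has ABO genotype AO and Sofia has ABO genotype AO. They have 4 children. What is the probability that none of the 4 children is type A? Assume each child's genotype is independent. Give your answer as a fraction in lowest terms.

ABO cross AO × AO → 1/4 O, 3/4 A.
So P(type A) = 3/4 per child.
P(not type A) = 1/4 for one child; (1/4)^4 = 1/256.

1/256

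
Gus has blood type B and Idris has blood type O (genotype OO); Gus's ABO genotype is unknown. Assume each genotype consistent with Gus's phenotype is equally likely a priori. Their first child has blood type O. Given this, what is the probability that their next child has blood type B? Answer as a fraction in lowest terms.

1/2

Possible genotypes: Gus ∈ {BB, BO}; Idris ∈ {OO}.
Weight each parental genotype pair by prior × P(type-O child):
  BO × OO: posterior weight 1; P(next child type B) = 1/2.
Weighted sum = 1/2.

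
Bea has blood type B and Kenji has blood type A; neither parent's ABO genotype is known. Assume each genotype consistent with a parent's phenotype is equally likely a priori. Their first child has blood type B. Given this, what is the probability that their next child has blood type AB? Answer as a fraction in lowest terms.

5/12

Possible genotypes: Bea ∈ {I^B I^B, I^B i}; Kenji ∈ {I^A I^A, I^A i}.
Weight each parental genotype pair by prior × P(type-B child):
  I^B I^B × I^A i: posterior weight 2/3; P(next child type AB) = 1/2.
  I^B i × I^A i: posterior weight 1/3; P(next child type AB) = 1/4.
Weighted sum = 5/12.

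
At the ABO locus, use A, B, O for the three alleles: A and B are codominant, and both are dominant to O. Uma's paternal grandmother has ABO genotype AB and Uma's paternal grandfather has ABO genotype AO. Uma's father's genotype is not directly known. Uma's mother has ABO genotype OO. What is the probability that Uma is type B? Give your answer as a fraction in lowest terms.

Uma's father's ABO genotype from AB × AO: 1/4 AA, 1/4 AB, 1/4 AO, 1/4 BO.
Crossing each possibility with the mother OO and summing P(type B): 1/4·0 + 1/4·1/2 + 1/4·0 + 1/4·1/2 = 1/4.

1/4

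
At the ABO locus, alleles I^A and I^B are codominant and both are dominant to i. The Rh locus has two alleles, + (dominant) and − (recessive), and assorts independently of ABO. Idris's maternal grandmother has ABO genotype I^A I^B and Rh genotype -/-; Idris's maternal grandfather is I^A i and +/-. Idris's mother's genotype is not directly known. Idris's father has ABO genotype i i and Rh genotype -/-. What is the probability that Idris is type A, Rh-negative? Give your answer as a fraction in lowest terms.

3/8

Idris's mother's ABO genotype from I^A I^B × I^A i: 1/4 I^A I^A, 1/4 I^A I^B, 1/4 I^A i, 1/4 I^B i.
Crossing each possibility with the father i i and summing P(type A): 1/4·1 + 1/4·1/2 + 1/4·1/2 + 1/4·0 = 1/2.
Similarly for Rh via the mother's Rh distribution: P(Rh-) = 3/4.
Independent loci: 1/2 × 3/4 = 3/8.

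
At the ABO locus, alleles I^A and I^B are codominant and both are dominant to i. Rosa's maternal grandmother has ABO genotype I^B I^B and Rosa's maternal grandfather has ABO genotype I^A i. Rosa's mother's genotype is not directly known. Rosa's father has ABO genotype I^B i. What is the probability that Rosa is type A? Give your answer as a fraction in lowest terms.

Rosa's mother's ABO genotype from I^B I^B × I^A i: 1/2 I^A I^B, 1/2 I^B i.
Crossing each possibility with the father I^B i and summing P(type A): 1/2·1/4 + 1/2·0 = 1/8.

1/8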